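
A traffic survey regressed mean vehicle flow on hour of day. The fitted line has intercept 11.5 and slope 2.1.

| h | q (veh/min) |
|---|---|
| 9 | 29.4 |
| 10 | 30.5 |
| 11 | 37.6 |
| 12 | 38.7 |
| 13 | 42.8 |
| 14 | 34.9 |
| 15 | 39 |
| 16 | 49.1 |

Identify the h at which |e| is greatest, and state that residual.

h=9: ŷ = 11.5 + 2.1·9 = 30.4; e = 29.4 − 30.4 = -1
h=10: ŷ = 11.5 + 2.1·10 = 32.5; e = 30.5 − 32.5 = -2
h=11: ŷ = 11.5 + 2.1·11 = 34.6; e = 37.6 − 34.6 = 3
h=12: ŷ = 11.5 + 2.1·12 = 36.7; e = 38.7 − 36.7 = 2
h=13: ŷ = 11.5 + 2.1·13 = 38.8; e = 42.8 − 38.8 = 4
h=14: ŷ = 11.5 + 2.1·14 = 40.9; e = 34.9 − 40.9 = -6
h=15: ŷ = 11.5 + 2.1·15 = 43; e = 39 − 43 = -4
h=16: ŷ = 11.5 + 2.1·16 = 45.1; e = 49.1 − 45.1 = 4
Largest |e| is 6 at h = 14, residual -6.

h = 14, e = -6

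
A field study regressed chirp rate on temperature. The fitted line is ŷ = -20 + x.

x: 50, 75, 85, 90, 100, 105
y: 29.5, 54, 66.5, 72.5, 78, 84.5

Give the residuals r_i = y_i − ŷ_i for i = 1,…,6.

-0.5, -1, 1.5, 2.5, -2, -0.5

x=50: ŷ = -20 + 50 = 30; r = 29.5 − 30 = -0.5
x=75: ŷ = -20 + 75 = 55; r = 54 − 55 = -1
x=85: ŷ = -20 + 85 = 65; r = 66.5 − 65 = 1.5
x=90: ŷ = -20 + 90 = 70; r = 72.5 − 70 = 2.5
x=100: ŷ = -20 + 100 = 80; r = 78 − 80 = -2
x=105: ŷ = -20 + 105 = 85; r = 84.5 − 85 = -0.5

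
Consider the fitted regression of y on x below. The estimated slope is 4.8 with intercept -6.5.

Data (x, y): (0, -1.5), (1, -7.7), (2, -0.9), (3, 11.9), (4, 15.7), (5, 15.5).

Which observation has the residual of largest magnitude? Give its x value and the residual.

x=0: ŷ = -6.5 + 4.8·0 = -6.5; r = -1.5 − (-6.5) = 5
x=1: ŷ = -6.5 + 4.8·1 = -1.7; r = -7.7 − (-1.7) = -6
x=2: ŷ = -6.5 + 4.8·2 = 3.1; r = -0.9 − 3.1 = -4
x=3: ŷ = -6.5 + 4.8·3 = 7.9; r = 11.9 − 7.9 = 4
x=4: ŷ = -6.5 + 4.8·4 = 12.7; r = 15.7 − 12.7 = 3
x=5: ŷ = -6.5 + 4.8·5 = 17.5; r = 15.5 − 17.5 = -2
Largest |r| is 6 at x = 1, residual -6.

x = 1, r = -6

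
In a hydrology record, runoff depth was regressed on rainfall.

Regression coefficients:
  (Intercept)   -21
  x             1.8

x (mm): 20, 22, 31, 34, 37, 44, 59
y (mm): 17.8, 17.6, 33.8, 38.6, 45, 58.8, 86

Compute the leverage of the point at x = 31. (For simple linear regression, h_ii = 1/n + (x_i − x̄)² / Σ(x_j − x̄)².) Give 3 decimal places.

x̄ = (20 + 22 + 31 + 34 + 37 + 44 + 59)/7 = 35.2857
Σ(x − x̄)² = 233.653 + 176.51 + 18.3673 + 1.65306 + 2.93878 + 75.9388 + 562.367 = 1071.43
h = 1/7 + (-4.28571)²/1071.43 = 0.142857 + 0.0171429 = 0.160

h = 0.160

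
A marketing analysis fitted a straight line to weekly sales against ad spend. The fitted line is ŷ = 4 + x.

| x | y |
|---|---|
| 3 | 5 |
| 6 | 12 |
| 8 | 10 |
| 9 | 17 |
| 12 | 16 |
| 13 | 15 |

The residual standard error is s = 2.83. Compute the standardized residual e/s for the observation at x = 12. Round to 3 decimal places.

0.000

ŷ = 4 + 12 = 16
e = 16 − 16 = 0
e/s = 0 / 2.83 = 0.000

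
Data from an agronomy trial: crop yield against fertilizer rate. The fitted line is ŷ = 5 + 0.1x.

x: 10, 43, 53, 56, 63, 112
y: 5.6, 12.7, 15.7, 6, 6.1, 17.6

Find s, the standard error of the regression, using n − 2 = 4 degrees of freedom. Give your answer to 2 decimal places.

s = 4.77

x=10: ŷ = 5 + 0.1·10 = 6; r = 5.6 − 6 = -0.4
x=43: ŷ = 5 + 0.1·43 = 9.3; r = 12.7 − 9.3 = 3.4
x=53: ŷ = 5 + 0.1·53 = 10.3; r = 15.7 − 10.3 = 5.4
x=56: ŷ = 5 + 0.1·56 = 10.6; r = 6 − 10.6 = -4.6
x=63: ŷ = 5 + 0.1·63 = 11.3; r = 6.1 − 11.3 = -5.2
x=112: ŷ = 5 + 0.1·112 = 16.2; r = 17.6 − 16.2 = 1.4
SSE = 0.16 + 11.56 + 29.16 + 21.16 + 27.04 + 1.96 = 91.04
s = √(91.04/4) = √22.76 ≈ 4.77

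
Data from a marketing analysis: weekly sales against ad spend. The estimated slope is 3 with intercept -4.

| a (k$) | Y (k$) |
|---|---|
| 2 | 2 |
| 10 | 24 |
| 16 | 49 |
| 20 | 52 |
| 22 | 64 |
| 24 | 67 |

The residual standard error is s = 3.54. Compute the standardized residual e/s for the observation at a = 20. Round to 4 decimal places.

Ŷ = -4 + 3·20 = 56
e = 52 − 56 = -4
e/s = -4 / 3.54 = -1.1299

-1.1299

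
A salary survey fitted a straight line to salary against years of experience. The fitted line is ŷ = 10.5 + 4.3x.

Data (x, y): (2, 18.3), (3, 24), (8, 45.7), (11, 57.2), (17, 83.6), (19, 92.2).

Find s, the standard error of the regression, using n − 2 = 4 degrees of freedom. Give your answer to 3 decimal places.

s = 0.707

x=2: ŷ = 10.5 + 4.3·2 = 19.1; e = 18.3 − 19.1 = -0.8
x=3: ŷ = 10.5 + 4.3·3 = 23.4; e = 24 − 23.4 = 0.6
x=8: ŷ = 10.5 + 4.3·8 = 44.9; e = 45.7 − 44.9 = 0.8
x=11: ŷ = 10.5 + 4.3·11 = 57.8; e = 57.2 − 57.8 = -0.6
x=17: ŷ = 10.5 + 4.3·17 = 83.6; e = 83.6 − 83.6 = 0
x=19: ŷ = 10.5 + 4.3·19 = 92.2; e = 92.2 − 92.2 = 0
SSE = 0.64 + 0.36 + 0.64 + 0.36 + 0 + 0 = 2
s = √(2/4) = √0.5 ≈ 0.707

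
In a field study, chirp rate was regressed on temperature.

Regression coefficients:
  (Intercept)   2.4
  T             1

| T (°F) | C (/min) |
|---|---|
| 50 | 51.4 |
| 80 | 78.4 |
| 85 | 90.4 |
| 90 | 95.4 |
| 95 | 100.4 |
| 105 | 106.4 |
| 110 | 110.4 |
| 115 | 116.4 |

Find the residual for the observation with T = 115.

e = -1

ŷ = 2.4 + 115 = 117.4
e = 116.4 − 117.4 = -1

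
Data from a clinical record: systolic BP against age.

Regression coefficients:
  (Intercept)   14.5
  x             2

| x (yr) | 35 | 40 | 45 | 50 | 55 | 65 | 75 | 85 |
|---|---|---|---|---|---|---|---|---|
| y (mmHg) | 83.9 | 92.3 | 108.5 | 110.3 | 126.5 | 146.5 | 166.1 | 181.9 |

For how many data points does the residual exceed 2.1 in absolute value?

x=35: ŷ = 14.5 + 2·35 = 84.5; r = 83.9 − 84.5 = -0.6
x=40: ŷ = 14.5 + 2·40 = 94.5; r = 92.3 − 94.5 = -2.2
x=45: ŷ = 14.5 + 2·45 = 104.5; r = 108.5 − 104.5 = 4
x=50: ŷ = 14.5 + 2·50 = 114.5; r = 110.3 − 114.5 = -4.2
x=55: ŷ = 14.5 + 2·55 = 124.5; r = 126.5 − 124.5 = 2
x=65: ŷ = 14.5 + 2·65 = 144.5; r = 146.5 − 144.5 = 2
x=75: ŷ = 14.5 + 2·75 = 164.5; r = 166.1 − 164.5 = 1.6
x=85: ŷ = 14.5 + 2·85 = 184.5; r = 181.9 − 184.5 = -2.6
|r| > 2.1: x=40 (|r|=2.2), x=45 (|r|=4), x=50 (|r|=4.2), x=85 (|r|=2.6) → 4

4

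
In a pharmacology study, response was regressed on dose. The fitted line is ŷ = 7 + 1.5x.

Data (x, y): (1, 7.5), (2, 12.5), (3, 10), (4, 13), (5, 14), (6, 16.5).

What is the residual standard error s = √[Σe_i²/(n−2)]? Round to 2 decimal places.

x=1: ŷ = 7 + 1.5·1 = 8.5; e = 7.5 − 8.5 = -1
x=2: ŷ = 7 + 1.5·2 = 10; e = 12.5 − 10 = 2.5
x=3: ŷ = 7 + 1.5·3 = 11.5; e = 10 − 11.5 = -1.5
x=4: ŷ = 7 + 1.5·4 = 13; e = 13 − 13 = 0
x=5: ŷ = 7 + 1.5·5 = 14.5; e = 14 − 14.5 = -0.5
x=6: ŷ = 7 + 1.5·6 = 16; e = 16.5 − 16 = 0.5
SSE = 1 + 6.25 + 2.25 + 0 + 0.25 + 0.25 = 10
s = √(10/4) = √2.5 ≈ 1.58

s = 1.58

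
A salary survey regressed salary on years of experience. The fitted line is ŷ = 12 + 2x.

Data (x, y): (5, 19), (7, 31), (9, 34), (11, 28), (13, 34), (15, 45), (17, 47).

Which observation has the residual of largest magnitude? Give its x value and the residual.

x=5: ŷ = 12 + 2·5 = 22; r = 19 − 22 = -3
x=7: ŷ = 12 + 2·7 = 26; r = 31 − 26 = 5
x=9: ŷ = 12 + 2·9 = 30; r = 34 − 30 = 4
x=11: ŷ = 12 + 2·11 = 34; r = 28 − 34 = -6
x=13: ŷ = 12 + 2·13 = 38; r = 34 − 38 = -4
x=15: ŷ = 12 + 2·15 = 42; r = 45 − 42 = 3
x=17: ŷ = 12 + 2·17 = 46; r = 47 − 46 = 1
Largest |r| is 6 at x = 11, residual -6.

x = 11, r = -6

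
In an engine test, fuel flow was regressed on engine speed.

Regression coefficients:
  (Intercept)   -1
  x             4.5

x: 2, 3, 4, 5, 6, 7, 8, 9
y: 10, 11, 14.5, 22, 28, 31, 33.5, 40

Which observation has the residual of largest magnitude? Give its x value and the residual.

x = 4, e = -2.5

x=2: ŷ = -1 + 4.5·2 = 8; e = 10 − 8 = 2
x=3: ŷ = -1 + 4.5·3 = 12.5; e = 11 − 12.5 = -1.5
x=4: ŷ = -1 + 4.5·4 = 17; e = 14.5 − 17 = -2.5
x=5: ŷ = -1 + 4.5·5 = 21.5; e = 22 − 21.5 = 0.5
x=6: ŷ = -1 + 4.5·6 = 26; e = 28 − 26 = 2
x=7: ŷ = -1 + 4.5·7 = 30.5; e = 31 − 30.5 = 0.5
x=8: ŷ = -1 + 4.5·8 = 35; e = 33.5 − 35 = -1.5
x=9: ŷ = -1 + 4.5·9 = 39.5; e = 40 − 39.5 = 0.5
Largest |e| is 2.5 at x = 4, residual -2.5.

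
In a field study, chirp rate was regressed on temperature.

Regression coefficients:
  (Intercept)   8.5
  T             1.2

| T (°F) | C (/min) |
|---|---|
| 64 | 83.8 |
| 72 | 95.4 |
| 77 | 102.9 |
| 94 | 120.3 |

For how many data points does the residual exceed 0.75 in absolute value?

3

T=64: ŷ = 8.5 + 1.2·64 = 85.3; r = 83.8 − 85.3 = -1.5
T=72: ŷ = 8.5 + 1.2·72 = 94.9; r = 95.4 − 94.9 = 0.5
T=77: ŷ = 8.5 + 1.2·77 = 100.9; r = 102.9 − 100.9 = 2
T=94: ŷ = 8.5 + 1.2·94 = 121.3; r = 120.3 − 121.3 = -1
|r| > 0.75: T=64 (|r|=1.5), T=77 (|r|=2), T=94 (|r|=1) → 3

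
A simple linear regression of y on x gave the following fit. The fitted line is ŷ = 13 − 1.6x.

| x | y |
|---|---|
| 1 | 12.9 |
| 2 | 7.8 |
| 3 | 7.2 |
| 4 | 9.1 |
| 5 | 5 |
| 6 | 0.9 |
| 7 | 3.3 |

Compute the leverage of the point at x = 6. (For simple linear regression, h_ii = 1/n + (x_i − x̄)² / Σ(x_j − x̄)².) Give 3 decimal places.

x̄ = (1 + 2 + 3 + 4 + 5 + 6 + 7)/7 = 4
Σ(x − x̄)² = 9 + 4 + 1 + 0 + 1 + 4 + 9 = 28
h = 1/7 + (2)²/28 = 0.142857 + 0.142857 = 0.286

h = 0.286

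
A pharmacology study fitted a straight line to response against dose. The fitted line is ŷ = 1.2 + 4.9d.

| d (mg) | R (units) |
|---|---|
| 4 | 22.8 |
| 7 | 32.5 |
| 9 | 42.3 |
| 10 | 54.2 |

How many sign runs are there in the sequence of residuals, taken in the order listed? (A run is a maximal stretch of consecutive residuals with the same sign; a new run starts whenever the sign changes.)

d=4: ŷ = 1.2 + 4.9·4 = 20.8; e = 22.8 − 20.8 = 2
d=7: ŷ = 1.2 + 4.9·7 = 35.5; e = 32.5 − 35.5 = -3
d=9: ŷ = 1.2 + 4.9·9 = 45.3; e = 42.3 − 45.3 = -3
d=10: ŷ = 1.2 + 4.9·10 = 50.2; e = 54.2 − 50.2 = 4
Signs: + − − +
Runs: +×1, −×2, +×1 → 3

3 runs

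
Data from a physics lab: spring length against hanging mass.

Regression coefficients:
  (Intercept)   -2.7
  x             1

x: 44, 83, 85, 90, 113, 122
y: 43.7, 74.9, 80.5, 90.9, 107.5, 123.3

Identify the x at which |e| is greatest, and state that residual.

x = 83, e = -5.4

x=44: ŷ = -2.7 + 44 = 41.3; e = 43.7 − 41.3 = 2.4
x=83: ŷ = -2.7 + 83 = 80.3; e = 74.9 − 80.3 = -5.4
x=85: ŷ = -2.7 + 85 = 82.3; e = 80.5 − 82.3 = -1.8
x=90: ŷ = -2.7 + 90 = 87.3; e = 90.9 − 87.3 = 3.6
x=113: ŷ = -2.7 + 113 = 110.3; e = 107.5 − 110.3 = -2.8
x=122: ŷ = -2.7 + 122 = 119.3; e = 123.3 − 119.3 = 4
Largest |e| is 5.4 at x = 83, residual -5.4.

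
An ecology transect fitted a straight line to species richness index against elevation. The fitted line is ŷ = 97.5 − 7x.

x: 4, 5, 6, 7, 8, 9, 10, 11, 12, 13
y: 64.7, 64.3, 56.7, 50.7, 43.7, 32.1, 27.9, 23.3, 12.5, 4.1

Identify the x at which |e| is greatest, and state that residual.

x = 4, e = -4.8

x=4: ŷ = 97.5 − 7·4 = 69.5; e = 64.7 − 69.5 = -4.8
x=5: ŷ = 97.5 − 7·5 = 62.5; e = 64.3 − 62.5 = 1.8
x=6: ŷ = 97.5 − 7·6 = 55.5; e = 56.7 − 55.5 = 1.2
x=7: ŷ = 97.5 − 7·7 = 48.5; e = 50.7 − 48.5 = 2.2
x=8: ŷ = 97.5 − 7·8 = 41.5; e = 43.7 − 41.5 = 2.2
x=9: ŷ = 97.5 − 7·9 = 34.5; e = 32.1 − 34.5 = -2.4
x=10: ŷ = 97.5 − 7·10 = 27.5; e = 27.9 − 27.5 = 0.4
x=11: ŷ = 97.5 − 7·11 = 20.5; e = 23.3 − 20.5 = 2.8
x=12: ŷ = 97.5 − 7·12 = 13.5; e = 12.5 − 13.5 = -1
x=13: ŷ = 97.5 − 7·13 = 6.5; e = 4.1 − 6.5 = -2.4
Largest |e| is 4.8 at x = 4, residual -4.8.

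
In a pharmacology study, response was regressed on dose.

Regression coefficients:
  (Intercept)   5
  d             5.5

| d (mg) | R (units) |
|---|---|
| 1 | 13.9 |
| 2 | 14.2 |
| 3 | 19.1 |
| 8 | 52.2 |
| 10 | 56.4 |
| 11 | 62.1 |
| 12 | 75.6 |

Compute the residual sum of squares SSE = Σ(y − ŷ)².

SSE = 76.48

d=1: R̂ = 5 + 5.5·1 = 10.5; e = 13.9 − 10.5 = 3.4
d=2: R̂ = 5 + 5.5·2 = 16; e = 14.2 − 16 = -1.8
d=3: R̂ = 5 + 5.5·3 = 21.5; e = 19.1 − 21.5 = -2.4
d=8: R̂ = 5 + 5.5·8 = 49; e = 52.2 − 49 = 3.2
d=10: R̂ = 5 + 5.5·10 = 60; e = 56.4 − 60 = -3.6
d=11: R̂ = 5 + 5.5·11 = 65.5; e = 62.1 − 65.5 = -3.4
d=12: R̂ = 5 + 5.5·12 = 71; e = 75.6 − 71 = 4.6
SSE = 11.56 + 3.24 + 5.76 + 10.24 + 12.96 + 11.56 + 21.16 = 76.48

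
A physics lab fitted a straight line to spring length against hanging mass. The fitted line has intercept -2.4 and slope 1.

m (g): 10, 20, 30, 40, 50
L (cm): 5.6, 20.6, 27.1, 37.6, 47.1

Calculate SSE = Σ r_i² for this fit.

m=10: ŷ = -2.4 + 10 = 7.6; r = 5.6 − 7.6 = -2
m=20: ŷ = -2.4 + 20 = 17.6; r = 20.6 − 17.6 = 3
m=30: ŷ = -2.4 + 30 = 27.6; r = 27.1 − 27.6 = -0.5
m=40: ŷ = -2.4 + 40 = 37.6; r = 37.6 − 37.6 = 0
m=50: ŷ = -2.4 + 50 = 47.6; r = 47.1 − 47.6 = -0.5
SSE = 4 + 9 + 0.25 + 0 + 0.25 = 13.5

SSE = 13.5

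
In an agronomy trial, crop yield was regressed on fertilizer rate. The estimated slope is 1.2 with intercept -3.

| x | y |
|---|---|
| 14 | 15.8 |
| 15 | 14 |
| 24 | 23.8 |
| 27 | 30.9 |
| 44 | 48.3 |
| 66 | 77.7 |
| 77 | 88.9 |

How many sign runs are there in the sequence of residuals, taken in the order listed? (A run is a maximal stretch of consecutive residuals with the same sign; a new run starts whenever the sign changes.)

6 runs

x=14: ŷ = -3 + 1.2·14 = 13.8; r = 15.8 − 13.8 = 2
x=15: ŷ = -3 + 1.2·15 = 15; r = 14 − 15 = -1
x=24: ŷ = -3 + 1.2·24 = 25.8; r = 23.8 − 25.8 = -2
x=27: ŷ = -3 + 1.2·27 = 29.4; r = 30.9 − 29.4 = 1.5
x=44: ŷ = -3 + 1.2·44 = 49.8; r = 48.3 − 49.8 = -1.5
x=66: ŷ = -3 + 1.2·66 = 76.2; r = 77.7 − 76.2 = 1.5
x=77: ŷ = -3 + 1.2·77 = 89.4; r = 88.9 − 89.4 = -0.5
Signs: + − − + − + −
Runs: +×1, −×2, +×1, −×1, +×1, −×1 → 6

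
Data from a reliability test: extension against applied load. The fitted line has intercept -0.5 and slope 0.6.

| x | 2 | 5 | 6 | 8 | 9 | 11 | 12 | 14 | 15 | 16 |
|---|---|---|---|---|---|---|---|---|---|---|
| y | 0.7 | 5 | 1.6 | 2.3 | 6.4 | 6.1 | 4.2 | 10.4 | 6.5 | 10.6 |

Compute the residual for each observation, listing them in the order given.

x=2: ŷ = -0.5 + 0.6·2 = 0.7; e = 0.7 − 0.7 = 0
x=5: ŷ = -0.5 + 0.6·5 = 2.5; e = 5 − 2.5 = 2.5
x=6: ŷ = -0.5 + 0.6·6 = 3.1; e = 1.6 − 3.1 = -1.5
x=8: ŷ = -0.5 + 0.6·8 = 4.3; e = 2.3 − 4.3 = -2
x=9: ŷ = -0.5 + 0.6·9 = 4.9; e = 6.4 − 4.9 = 1.5
x=11: ŷ = -0.5 + 0.6·11 = 6.1; e = 6.1 − 6.1 = 0
x=12: ŷ = -0.5 + 0.6·12 = 6.7; e = 4.2 − 6.7 = -2.5
x=14: ŷ = -0.5 + 0.6·14 = 7.9; e = 10.4 − 7.9 = 2.5
x=15: ŷ = -0.5 + 0.6·15 = 8.5; e = 6.5 − 8.5 = -2
x=16: ŷ = -0.5 + 0.6·16 = 9.1; e = 10.6 − 9.1 = 1.5

0, 2.5, -1.5, -2, 1.5, 0, -2.5, 2.5, -2, 1.5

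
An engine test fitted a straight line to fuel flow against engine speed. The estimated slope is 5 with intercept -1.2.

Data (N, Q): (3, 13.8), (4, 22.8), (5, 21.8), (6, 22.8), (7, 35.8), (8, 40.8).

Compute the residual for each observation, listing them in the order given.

N=3: ŷ = -1.2 + 5·3 = 13.8; r = 13.8 − 13.8 = 0
N=4: ŷ = -1.2 + 5·4 = 18.8; r = 22.8 − 18.8 = 4
N=5: ŷ = -1.2 + 5·5 = 23.8; r = 21.8 − 23.8 = -2
N=6: ŷ = -1.2 + 5·6 = 28.8; r = 22.8 − 28.8 = -6
N=7: ŷ = -1.2 + 5·7 = 33.8; r = 35.8 − 33.8 = 2
N=8: ŷ = -1.2 + 5·8 = 38.8; r = 40.8 − 38.8 = 2

0, 4, -2, -6, 2, 2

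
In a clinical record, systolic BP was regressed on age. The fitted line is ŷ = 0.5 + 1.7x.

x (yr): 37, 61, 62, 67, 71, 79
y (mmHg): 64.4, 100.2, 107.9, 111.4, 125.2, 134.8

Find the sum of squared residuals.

SSE = 46

x=37: ŷ = 0.5 + 1.7·37 = 63.4; e = 64.4 − 63.4 = 1
x=61: ŷ = 0.5 + 1.7·61 = 104.2; e = 100.2 − 104.2 = -4
x=62: ŷ = 0.5 + 1.7·62 = 105.9; e = 107.9 − 105.9 = 2
x=67: ŷ = 0.5 + 1.7·67 = 114.4; e = 111.4 − 114.4 = -3
x=71: ŷ = 0.5 + 1.7·71 = 121.2; e = 125.2 − 121.2 = 4
x=79: ŷ = 0.5 + 1.7·79 = 134.8; e = 134.8 − 134.8 = 0
SSE = 1 + 16 + 4 + 9 + 16 + 0 = 46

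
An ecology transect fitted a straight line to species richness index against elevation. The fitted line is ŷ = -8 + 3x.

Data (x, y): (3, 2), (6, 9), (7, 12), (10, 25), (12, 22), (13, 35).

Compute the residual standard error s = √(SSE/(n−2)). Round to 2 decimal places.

s = 4.00

x=3: ŷ = -8 + 3·3 = 1; r = 2 − 1 = 1
x=6: ŷ = -8 + 3·6 = 10; r = 9 − 10 = -1
x=7: ŷ = -8 + 3·7 = 13; r = 12 − 13 = -1
x=10: ŷ = -8 + 3·10 = 22; r = 25 − 22 = 3
x=12: ŷ = -8 + 3·12 = 28; r = 22 − 28 = -6
x=13: ŷ = -8 + 3·13 = 31; r = 35 − 31 = 4
SSE = 1 + 1 + 1 + 9 + 36 + 16 = 64
s = √(64/4) = √16 ≈ 4.00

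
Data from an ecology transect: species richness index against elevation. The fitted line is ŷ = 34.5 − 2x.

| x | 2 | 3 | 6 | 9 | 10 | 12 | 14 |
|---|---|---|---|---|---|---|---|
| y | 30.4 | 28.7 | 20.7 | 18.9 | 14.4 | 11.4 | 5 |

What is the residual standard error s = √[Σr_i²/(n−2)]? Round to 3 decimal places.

s = 1.557

x=2: ŷ = 34.5 − 2·2 = 30.5; r = 30.4 − 30.5 = -0.1
x=3: ŷ = 34.5 − 2·3 = 28.5; r = 28.7 − 28.5 = 0.2
x=6: ŷ = 34.5 − 2·6 = 22.5; r = 20.7 − 22.5 = -1.8
x=9: ŷ = 34.5 − 2·9 = 16.5; r = 18.9 − 16.5 = 2.4
x=10: ŷ = 34.5 − 2·10 = 14.5; r = 14.4 − 14.5 = -0.1
x=12: ŷ = 34.5 − 2·12 = 10.5; r = 11.4 − 10.5 = 0.9
x=14: ŷ = 34.5 − 2·14 = 6.5; r = 5 − 6.5 = -1.5
SSE = 0.01 + 0.04 + 3.24 + 5.76 + 0.01 + 0.81 + 2.25 = 12.12
s = √(12.12/5) = √2.424 ≈ 1.557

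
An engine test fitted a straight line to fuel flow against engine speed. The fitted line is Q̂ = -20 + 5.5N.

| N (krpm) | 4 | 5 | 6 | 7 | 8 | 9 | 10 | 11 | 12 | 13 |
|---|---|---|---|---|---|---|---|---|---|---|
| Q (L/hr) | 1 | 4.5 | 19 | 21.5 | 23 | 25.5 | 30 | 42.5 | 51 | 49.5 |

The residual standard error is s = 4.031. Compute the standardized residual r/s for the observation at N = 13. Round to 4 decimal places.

Q̂ = -20 + 5.5·13 = 51.5
r = 49.5 − 51.5 = -2
r/s = -2 / 4.031 = -0.4962

-0.4962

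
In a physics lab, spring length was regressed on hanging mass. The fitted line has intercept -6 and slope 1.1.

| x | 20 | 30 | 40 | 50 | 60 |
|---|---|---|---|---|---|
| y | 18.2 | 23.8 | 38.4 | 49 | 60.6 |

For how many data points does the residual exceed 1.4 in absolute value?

2

x=20: ŷ = -6 + 1.1·20 = 16; e = 18.2 − 16 = 2.2
x=30: ŷ = -6 + 1.1·30 = 27; e = 23.8 − 27 = -3.2
x=40: ŷ = -6 + 1.1·40 = 38; e = 38.4 − 38 = 0.4
x=50: ŷ = -6 + 1.1·50 = 49; e = 49 − 49 = 0
x=60: ŷ = -6 + 1.1·60 = 60; e = 60.6 − 60 = 0.6
|e| > 1.4: x=20 (|e|=2.2), x=30 (|e|=3.2) → 2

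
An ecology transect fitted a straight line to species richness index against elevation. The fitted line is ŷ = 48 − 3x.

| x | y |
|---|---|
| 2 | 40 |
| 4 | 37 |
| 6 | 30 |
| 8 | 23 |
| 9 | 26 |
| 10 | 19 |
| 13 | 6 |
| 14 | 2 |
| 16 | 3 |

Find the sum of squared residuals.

SSE = 66

x=2: ŷ = 48 − 3·2 = 42; e = 40 − 42 = -2
x=4: ŷ = 48 − 3·4 = 36; e = 37 − 36 = 1
x=6: ŷ = 48 − 3·6 = 30; e = 30 − 30 = 0
x=8: ŷ = 48 − 3·8 = 24; e = 23 − 24 = -1
x=9: ŷ = 48 − 3·9 = 21; e = 26 − 21 = 5
x=10: ŷ = 48 − 3·10 = 18; e = 19 − 18 = 1
x=13: ŷ = 48 − 3·13 = 9; e = 6 − 9 = -3
x=14: ŷ = 48 − 3·14 = 6; e = 2 − 6 = -4
x=16: ŷ = 48 − 3·16 = 0; e = 3 − 0 = 3
SSE = 4 + 1 + 0 + 1 + 25 + 1 + 9 + 16 + 9 = 66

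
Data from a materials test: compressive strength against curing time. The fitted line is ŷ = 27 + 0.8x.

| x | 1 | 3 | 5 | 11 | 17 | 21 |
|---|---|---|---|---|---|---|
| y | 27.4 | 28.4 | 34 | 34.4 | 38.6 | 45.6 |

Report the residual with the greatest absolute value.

x=1: ŷ = 27 + 0.8·1 = 27.8; r = 27.4 − 27.8 = -0.4
x=3: ŷ = 27 + 0.8·3 = 29.4; r = 28.4 − 29.4 = -1
x=5: ŷ = 27 + 0.8·5 = 31; r = 34 − 31 = 3
x=11: ŷ = 27 + 0.8·11 = 35.8; r = 34.4 − 35.8 = -1.4
x=17: ŷ = 27 + 0.8·17 = 40.6; r = 38.6 − 40.6 = -2
x=21: ŷ = 27 + 0.8·21 = 43.8; r = 45.6 − 43.8 = 1.8
Largest |r| is 3 at x = 5, residual 3.

r = 3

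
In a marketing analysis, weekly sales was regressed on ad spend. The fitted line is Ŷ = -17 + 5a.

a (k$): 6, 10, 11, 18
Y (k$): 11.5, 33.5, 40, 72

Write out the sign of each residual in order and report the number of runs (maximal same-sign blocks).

a=6: Ŷ = -17 + 5·6 = 13; e = 11.5 − 13 = -1.5
a=10: Ŷ = -17 + 5·10 = 33; e = 33.5 − 33 = 0.5
a=11: Ŷ = -17 + 5·11 = 38; e = 40 − 38 = 2
a=18: Ŷ = -17 + 5·18 = 73; e = 72 − 73 = -1
Signs: − + + −
Runs: −×1, +×2, −×1 → 3

3 runs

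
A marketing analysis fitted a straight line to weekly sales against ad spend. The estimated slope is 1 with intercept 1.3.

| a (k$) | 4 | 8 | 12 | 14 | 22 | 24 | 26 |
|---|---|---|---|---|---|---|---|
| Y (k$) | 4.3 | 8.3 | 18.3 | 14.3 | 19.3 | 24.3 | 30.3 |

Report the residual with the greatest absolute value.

a=4: ŷ = 1.3 + 4 = 5.3; r = 4.3 − 5.3 = -1
a=8: ŷ = 1.3 + 8 = 9.3; r = 8.3 − 9.3 = -1
a=12: ŷ = 1.3 + 12 = 13.3; r = 18.3 − 13.3 = 5
a=14: ŷ = 1.3 + 14 = 15.3; r = 14.3 − 15.3 = -1
a=22: ŷ = 1.3 + 22 = 23.3; r = 19.3 − 23.3 = -4
a=24: ŷ = 1.3 + 24 = 25.3; r = 24.3 − 25.3 = -1
a=26: ŷ = 1.3 + 26 = 27.3; r = 30.3 − 27.3 = 3
Largest |r| is 5 at a = 12, residual 5.

r = 5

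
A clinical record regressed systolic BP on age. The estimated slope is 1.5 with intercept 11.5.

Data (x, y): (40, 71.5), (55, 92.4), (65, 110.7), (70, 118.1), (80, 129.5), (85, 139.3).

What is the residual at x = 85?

ŷ = 11.5 + 1.5·85 = 139
e = 139.3 − 139 = 0.3

e = 0.3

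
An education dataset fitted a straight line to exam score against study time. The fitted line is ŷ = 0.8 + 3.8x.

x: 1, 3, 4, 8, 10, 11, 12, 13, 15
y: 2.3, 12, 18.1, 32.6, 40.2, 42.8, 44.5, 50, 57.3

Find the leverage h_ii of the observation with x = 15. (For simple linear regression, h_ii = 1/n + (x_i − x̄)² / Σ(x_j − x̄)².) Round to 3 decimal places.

h = 0.329

x̄ = (1 + 3 + 4 + 8 + 10 + 11 + 12 + 13 + 15)/9 = 8.55556
Σ(x − x̄)² = 57.0864 + 30.8642 + 20.7531 + 0.308642 + 2.08642 + 5.97531 + 11.8642 + 19.7531 + 41.5309 = 190.222
h = 1/9 + (6.44444)²/190.222 = 0.111111 + 0.218328 = 0.329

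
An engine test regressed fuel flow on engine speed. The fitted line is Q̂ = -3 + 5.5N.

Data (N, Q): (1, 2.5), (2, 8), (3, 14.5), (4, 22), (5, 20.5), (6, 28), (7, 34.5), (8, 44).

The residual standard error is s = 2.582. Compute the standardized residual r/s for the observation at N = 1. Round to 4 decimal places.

Q̂ = -3 + 5.5·1 = 2.5
r = 2.5 − 2.5 = 0
r/s = 0 / 2.582 = 0.0000

0.0000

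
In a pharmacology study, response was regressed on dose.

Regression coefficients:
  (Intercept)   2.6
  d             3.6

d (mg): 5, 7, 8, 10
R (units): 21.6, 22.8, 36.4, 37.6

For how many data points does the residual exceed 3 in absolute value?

2

d=5: ŷ = 2.6 + 3.6·5 = 20.6; e = 21.6 − 20.6 = 1
d=7: ŷ = 2.6 + 3.6·7 = 27.8; e = 22.8 − 27.8 = -5
d=8: ŷ = 2.6 + 3.6·8 = 31.4; e = 36.4 − 31.4 = 5
d=10: ŷ = 2.6 + 3.6·10 = 38.6; e = 37.6 − 38.6 = -1
|e| > 3: d=7 (|e|=5), d=8 (|e|=5) → 2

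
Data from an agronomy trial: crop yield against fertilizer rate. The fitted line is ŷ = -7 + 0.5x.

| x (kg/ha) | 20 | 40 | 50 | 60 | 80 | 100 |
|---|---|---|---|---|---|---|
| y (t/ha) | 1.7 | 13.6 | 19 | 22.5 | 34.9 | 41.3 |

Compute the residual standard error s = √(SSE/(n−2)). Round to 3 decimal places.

s = 1.565

x=20: ŷ = -7 + 0.5·20 = 3; r = 1.7 − 3 = -1.3
x=40: ŷ = -7 + 0.5·40 = 13; r = 13.6 − 13 = 0.6
x=50: ŷ = -7 + 0.5·50 = 18; r = 19 − 18 = 1
x=60: ŷ = -7 + 0.5·60 = 23; r = 22.5 − 23 = -0.5
x=80: ŷ = -7 + 0.5·80 = 33; r = 34.9 − 33 = 1.9
x=100: ŷ = -7 + 0.5·100 = 43; r = 41.3 − 43 = -1.7
SSE = 1.69 + 0.36 + 1 + 0.25 + 3.61 + 2.89 = 9.8
s = √(9.8/4) = √2.45 ≈ 1.565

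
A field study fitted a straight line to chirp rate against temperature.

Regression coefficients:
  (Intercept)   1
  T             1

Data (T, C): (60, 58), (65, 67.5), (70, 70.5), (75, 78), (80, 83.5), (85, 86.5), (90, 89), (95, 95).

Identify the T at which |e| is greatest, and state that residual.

T = 60, e = -3

T=60: Ĉ = 1 + 60 = 61; e = 58 − 61 = -3
T=65: Ĉ = 1 + 65 = 66; e = 67.5 − 66 = 1.5
T=70: Ĉ = 1 + 70 = 71; e = 70.5 − 71 = -0.5
T=75: Ĉ = 1 + 75 = 76; e = 78 − 76 = 2
T=80: Ĉ = 1 + 80 = 81; e = 83.5 − 81 = 2.5
T=85: Ĉ = 1 + 85 = 86; e = 86.5 − 86 = 0.5
T=90: Ĉ = 1 + 90 = 91; e = 89 − 91 = -2
T=95: Ĉ = 1 + 95 = 96; e = 95 − 96 = -1
Largest |e| is 3 at T = 60, residual -3.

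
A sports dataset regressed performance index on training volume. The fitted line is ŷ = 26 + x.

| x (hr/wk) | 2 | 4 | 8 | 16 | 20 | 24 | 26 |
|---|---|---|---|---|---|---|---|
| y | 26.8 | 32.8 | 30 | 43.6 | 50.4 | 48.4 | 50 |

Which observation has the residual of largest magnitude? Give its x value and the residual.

x = 20, r = 4.4

x=2: ŷ = 26 + 2 = 28; r = 26.8 − 28 = -1.2
x=4: ŷ = 26 + 4 = 30; r = 32.8 − 30 = 2.8
x=8: ŷ = 26 + 8 = 34; r = 30 − 34 = -4
x=16: ŷ = 26 + 16 = 42; r = 43.6 − 42 = 1.6
x=20: ŷ = 26 + 20 = 46; r = 50.4 − 46 = 4.4
x=24: ŷ = 26 + 24 = 50; r = 48.4 − 50 = -1.6
x=26: ŷ = 26 + 26 = 52; r = 50 − 52 = -2
Largest |r| is 4.4 at x = 20, residual 4.4.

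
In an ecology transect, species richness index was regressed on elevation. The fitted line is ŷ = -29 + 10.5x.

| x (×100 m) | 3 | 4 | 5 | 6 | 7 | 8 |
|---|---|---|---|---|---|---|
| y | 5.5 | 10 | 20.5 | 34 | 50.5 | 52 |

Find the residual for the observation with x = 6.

ŷ = -29 + 10.5·6 = 34
e = 34 − 34 = 0

e = 0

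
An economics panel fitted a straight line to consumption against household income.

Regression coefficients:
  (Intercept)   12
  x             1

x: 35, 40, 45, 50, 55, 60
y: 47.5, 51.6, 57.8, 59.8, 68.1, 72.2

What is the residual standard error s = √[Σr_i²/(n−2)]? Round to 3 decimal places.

s = 1.336

x=35: ŷ = 12 + 35 = 47; r = 47.5 − 47 = 0.5
x=40: ŷ = 12 + 40 = 52; r = 51.6 − 52 = -0.4
x=45: ŷ = 12 + 45 = 57; r = 57.8 − 57 = 0.8
x=50: ŷ = 12 + 50 = 62; r = 59.8 − 62 = -2.2
x=55: ŷ = 12 + 55 = 67; r = 68.1 − 67 = 1.1
x=60: ŷ = 12 + 60 = 72; r = 72.2 − 72 = 0.2
SSE = 0.25 + 0.16 + 0.64 + 4.84 + 1.21 + 0.04 = 7.14
s = √(7.14/4) = √1.785 ≈ 1.336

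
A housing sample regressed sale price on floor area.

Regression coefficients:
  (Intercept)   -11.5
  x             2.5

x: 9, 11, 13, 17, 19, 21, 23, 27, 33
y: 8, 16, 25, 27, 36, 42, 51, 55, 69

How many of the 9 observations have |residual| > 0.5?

x=9: ŷ = -11.5 + 2.5·9 = 11; r = 8 − 11 = -3
x=11: ŷ = -11.5 + 2.5·11 = 16; r = 16 − 16 = 0
x=13: ŷ = -11.5 + 2.5·13 = 21; r = 25 − 21 = 4
x=17: ŷ = -11.5 + 2.5·17 = 31; r = 27 − 31 = -4
x=19: ŷ = -11.5 + 2.5·19 = 36; r = 36 − 36 = 0
x=21: ŷ = -11.5 + 2.5·21 = 41; r = 42 − 41 = 1
x=23: ŷ = -11.5 + 2.5·23 = 46; r = 51 − 46 = 5
x=27: ŷ = -11.5 + 2.5·27 = 56; r = 55 − 56 = -1
x=33: ŷ = -11.5 + 2.5·33 = 71; r = 69 − 71 = -2
|r| > 0.5: x=9 (|r|=3), x=13 (|r|=4), x=17 (|r|=4), x=21 (|r|=1), x=23 (|r|=5), x=27 (|r|=1), x=33 (|r|=2) → 7

7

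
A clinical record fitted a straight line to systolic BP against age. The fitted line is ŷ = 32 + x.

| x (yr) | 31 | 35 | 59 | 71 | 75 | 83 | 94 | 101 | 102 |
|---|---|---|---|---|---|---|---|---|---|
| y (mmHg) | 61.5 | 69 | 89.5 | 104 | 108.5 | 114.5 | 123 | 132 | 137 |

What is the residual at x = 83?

ŷ = 32 + 83 = 115
e = 114.5 − 115 = -0.5

e = -0.5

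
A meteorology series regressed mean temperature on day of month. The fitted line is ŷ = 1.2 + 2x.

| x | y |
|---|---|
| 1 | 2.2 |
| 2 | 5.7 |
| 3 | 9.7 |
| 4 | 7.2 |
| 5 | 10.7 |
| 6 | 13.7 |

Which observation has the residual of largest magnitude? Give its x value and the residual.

x = 3, e = 2.5

x=1: ŷ = 1.2 + 2·1 = 3.2; e = 2.2 − 3.2 = -1
x=2: ŷ = 1.2 + 2·2 = 5.2; e = 5.7 − 5.2 = 0.5
x=3: ŷ = 1.2 + 2·3 = 7.2; e = 9.7 − 7.2 = 2.5
x=4: ŷ = 1.2 + 2·4 = 9.2; e = 7.2 − 9.2 = -2
x=5: ŷ = 1.2 + 2·5 = 11.2; e = 10.7 − 11.2 = -0.5
x=6: ŷ = 1.2 + 2·6 = 13.2; e = 13.7 − 13.2 = 0.5
Largest |e| is 2.5 at x = 3, residual 2.5.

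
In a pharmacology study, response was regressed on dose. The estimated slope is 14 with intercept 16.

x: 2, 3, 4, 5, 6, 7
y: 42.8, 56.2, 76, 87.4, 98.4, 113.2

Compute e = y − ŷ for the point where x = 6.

e = -1.6

ŷ = 16 + 14·6 = 100
e = 98.4 − 100 = -1.6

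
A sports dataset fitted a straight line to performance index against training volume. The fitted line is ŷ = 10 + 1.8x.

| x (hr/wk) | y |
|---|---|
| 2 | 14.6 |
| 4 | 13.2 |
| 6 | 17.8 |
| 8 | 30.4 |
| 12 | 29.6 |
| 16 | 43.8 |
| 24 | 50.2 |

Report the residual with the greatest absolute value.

x=2: ŷ = 10 + 1.8·2 = 13.6; e = 14.6 − 13.6 = 1
x=4: ŷ = 10 + 1.8·4 = 17.2; e = 13.2 − 17.2 = -4
x=6: ŷ = 10 + 1.8·6 = 20.8; e = 17.8 − 20.8 = -3
x=8: ŷ = 10 + 1.8·8 = 24.4; e = 30.4 − 24.4 = 6
x=12: ŷ = 10 + 1.8·12 = 31.6; e = 29.6 − 31.6 = -2
x=16: ŷ = 10 + 1.8·16 = 38.8; e = 43.8 − 38.8 = 5
x=24: ŷ = 10 + 1.8·24 = 53.2; e = 50.2 − 53.2 = -3
Largest |e| is 6 at x = 8, residual 6.

e = 6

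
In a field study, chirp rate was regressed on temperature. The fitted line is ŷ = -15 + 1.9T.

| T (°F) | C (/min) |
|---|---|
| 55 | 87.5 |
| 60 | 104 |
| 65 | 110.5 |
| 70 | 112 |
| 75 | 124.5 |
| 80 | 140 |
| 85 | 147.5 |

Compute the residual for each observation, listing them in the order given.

-2, 5, 2, -6, -3, 3, 1

T=55: ŷ = -15 + 1.9·55 = 89.5; r = 87.5 − 89.5 = -2
T=60: ŷ = -15 + 1.9·60 = 99; r = 104 − 99 = 5
T=65: ŷ = -15 + 1.9·65 = 108.5; r = 110.5 − 108.5 = 2
T=70: ŷ = -15 + 1.9·70 = 118; r = 112 − 118 = -6
T=75: ŷ = -15 + 1.9·75 = 127.5; r = 124.5 − 127.5 = -3
T=80: ŷ = -15 + 1.9·80 = 137; r = 140 − 137 = 3
T=85: ŷ = -15 + 1.9·85 = 146.5; r = 147.5 − 146.5 = 1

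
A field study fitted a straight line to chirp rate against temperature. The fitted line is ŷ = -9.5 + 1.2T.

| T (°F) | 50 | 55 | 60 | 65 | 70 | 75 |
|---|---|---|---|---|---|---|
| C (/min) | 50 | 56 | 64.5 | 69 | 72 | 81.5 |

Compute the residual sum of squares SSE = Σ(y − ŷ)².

SSE = 12

T=50: ŷ = -9.5 + 1.2·50 = 50.5; r = 50 − 50.5 = -0.5
T=55: ŷ = -9.5 + 1.2·55 = 56.5; r = 56 − 56.5 = -0.5
T=60: ŷ = -9.5 + 1.2·60 = 62.5; r = 64.5 − 62.5 = 2
T=65: ŷ = -9.5 + 1.2·65 = 68.5; r = 69 − 68.5 = 0.5
T=70: ŷ = -9.5 + 1.2·70 = 74.5; r = 72 − 74.5 = -2.5
T=75: ŷ = -9.5 + 1.2·75 = 80.5; r = 81.5 − 80.5 = 1
SSE = 0.25 + 0.25 + 4 + 0.25 + 6.25 + 1 = 12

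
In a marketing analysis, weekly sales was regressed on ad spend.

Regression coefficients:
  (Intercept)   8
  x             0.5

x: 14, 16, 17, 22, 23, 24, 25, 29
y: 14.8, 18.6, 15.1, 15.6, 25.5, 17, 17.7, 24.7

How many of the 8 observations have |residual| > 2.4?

x=14: ŷ = 8 + 0.5·14 = 15; e = 14.8 − 15 = -0.2
x=16: ŷ = 8 + 0.5·16 = 16; e = 18.6 − 16 = 2.6
x=17: ŷ = 8 + 0.5·17 = 16.5; e = 15.1 − 16.5 = -1.4
x=22: ŷ = 8 + 0.5·22 = 19; e = 15.6 − 19 = -3.4
x=23: ŷ = 8 + 0.5·23 = 19.5; e = 25.5 − 19.5 = 6
x=24: ŷ = 8 + 0.5·24 = 20; e = 17 − 20 = -3
x=25: ŷ = 8 + 0.5·25 = 20.5; e = 17.7 − 20.5 = -2.8
x=29: ŷ = 8 + 0.5·29 = 22.5; e = 24.7 − 22.5 = 2.2
|e| > 2.4: x=16 (|e|=2.6), x=22 (|e|=3.4), x=23 (|e|=6), x=24 (|e|=3), x=25 (|e|=2.8) → 5

5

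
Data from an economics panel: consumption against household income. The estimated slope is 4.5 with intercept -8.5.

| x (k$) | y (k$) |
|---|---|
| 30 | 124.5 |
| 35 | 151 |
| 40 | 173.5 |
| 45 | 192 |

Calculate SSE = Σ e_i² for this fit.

x=30: ŷ = -8.5 + 4.5·30 = 126.5; e = 124.5 − 126.5 = -2
x=35: ŷ = -8.5 + 4.5·35 = 149; e = 151 − 149 = 2
x=40: ŷ = -8.5 + 4.5·40 = 171.5; e = 173.5 − 171.5 = 2
x=45: ŷ = -8.5 + 4.5·45 = 194; e = 192 − 194 = -2
SSE = 4 + 4 + 4 + 4 = 16

SSE = 16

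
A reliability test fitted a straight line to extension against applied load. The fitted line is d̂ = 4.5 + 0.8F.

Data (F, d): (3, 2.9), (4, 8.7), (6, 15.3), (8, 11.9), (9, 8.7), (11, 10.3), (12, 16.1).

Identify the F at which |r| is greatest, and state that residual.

F=3: d̂ = 4.5 + 0.8·3 = 6.9; r = 2.9 − 6.9 = -4
F=4: d̂ = 4.5 + 0.8·4 = 7.7; r = 8.7 − 7.7 = 1
F=6: d̂ = 4.5 + 0.8·6 = 9.3; r = 15.3 − 9.3 = 6
F=8: d̂ = 4.5 + 0.8·8 = 10.9; r = 11.9 − 10.9 = 1
F=9: d̂ = 4.5 + 0.8·9 = 11.7; r = 8.7 − 11.7 = -3
F=11: d̂ = 4.5 + 0.8·11 = 13.3; r = 10.3 − 13.3 = -3
F=12: d̂ = 4.5 + 0.8·12 = 14.1; r = 16.1 − 14.1 = 2
Largest |r| is 6 at F = 6, residual 6.

F = 6, r = 6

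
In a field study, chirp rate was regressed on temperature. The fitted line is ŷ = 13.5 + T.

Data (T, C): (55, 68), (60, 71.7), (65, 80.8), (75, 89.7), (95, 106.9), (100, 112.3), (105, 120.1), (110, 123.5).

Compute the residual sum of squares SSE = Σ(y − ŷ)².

T=55: ŷ = 13.5 + 55 = 68.5; r = 68 − 68.5 = -0.5
T=60: ŷ = 13.5 + 60 = 73.5; r = 71.7 − 73.5 = -1.8
T=65: ŷ = 13.5 + 65 = 78.5; r = 80.8 − 78.5 = 2.3
T=75: ŷ = 13.5 + 75 = 88.5; r = 89.7 − 88.5 = 1.2
T=95: ŷ = 13.5 + 95 = 108.5; r = 106.9 − 108.5 = -1.6
T=100: ŷ = 13.5 + 100 = 113.5; r = 112.3 − 113.5 = -1.2
T=105: ŷ = 13.5 + 105 = 118.5; r = 120.1 − 118.5 = 1.6
T=110: ŷ = 13.5 + 110 = 123.5; r = 123.5 − 123.5 = 0
SSE = 0.25 + 3.24 + 5.29 + 1.44 + 2.56 + 1.44 + 2.56 + 0 = 16.78

SSE = 16.78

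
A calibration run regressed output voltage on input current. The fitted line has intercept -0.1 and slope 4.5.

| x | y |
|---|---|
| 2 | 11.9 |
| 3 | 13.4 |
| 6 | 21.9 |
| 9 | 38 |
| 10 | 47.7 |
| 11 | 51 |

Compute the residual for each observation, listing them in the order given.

3, 0, -5, -2.4, 2.8, 1.6

x=2: ŷ = -0.1 + 4.5·2 = 8.9; e = 11.9 − 8.9 = 3
x=3: ŷ = -0.1 + 4.5·3 = 13.4; e = 13.4 − 13.4 = 0
x=6: ŷ = -0.1 + 4.5·6 = 26.9; e = 21.9 − 26.9 = -5
x=9: ŷ = -0.1 + 4.5·9 = 40.4; e = 38 − 40.4 = -2.4
x=10: ŷ = -0.1 + 4.5·10 = 44.9; e = 47.7 − 44.9 = 2.8
x=11: ŷ = -0.1 + 4.5·11 = 49.4; e = 51 − 49.4 = 1.6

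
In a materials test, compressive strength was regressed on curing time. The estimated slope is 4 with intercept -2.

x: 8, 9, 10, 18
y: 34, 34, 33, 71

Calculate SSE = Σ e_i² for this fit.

x=8: ŷ = -2 + 4·8 = 30; e = 34 − 30 = 4
x=9: ŷ = -2 + 4·9 = 34; e = 34 − 34 = 0
x=10: ŷ = -2 + 4·10 = 38; e = 33 − 38 = -5
x=18: ŷ = -2 + 4·18 = 70; e = 71 − 70 = 1
SSE = 16 + 0 + 25 + 1 = 42

SSE = 42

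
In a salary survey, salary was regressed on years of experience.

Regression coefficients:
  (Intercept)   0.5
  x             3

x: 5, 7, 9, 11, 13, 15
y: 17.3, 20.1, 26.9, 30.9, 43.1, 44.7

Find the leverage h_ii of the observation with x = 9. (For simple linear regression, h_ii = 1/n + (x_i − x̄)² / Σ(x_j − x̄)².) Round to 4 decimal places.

x̄ = (5 + 7 + 9 + 11 + 13 + 15)/6 = 10
Σ(x − x̄)² = 25 + 9 + 1 + 1 + 9 + 25 = 70
h = 1/6 + (-1)²/70 = 0.166667 + 0.0142857 = 0.1810

h = 0.1810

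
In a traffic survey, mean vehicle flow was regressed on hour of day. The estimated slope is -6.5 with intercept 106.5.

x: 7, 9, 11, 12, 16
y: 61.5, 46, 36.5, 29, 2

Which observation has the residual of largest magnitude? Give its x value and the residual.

x = 9, r = -2

x=7: ŷ = 106.5 − 6.5·7 = 61; r = 61.5 − 61 = 0.5
x=9: ŷ = 106.5 − 6.5·9 = 48; r = 46 − 48 = -2
x=11: ŷ = 106.5 − 6.5·11 = 35; r = 36.5 − 35 = 1.5
x=12: ŷ = 106.5 − 6.5·12 = 28.5; r = 29 − 28.5 = 0.5
x=16: ŷ = 106.5 − 6.5·16 = 2.5; r = 2 − 2.5 = -0.5
Largest |r| is 2 at x = 9, residual -2.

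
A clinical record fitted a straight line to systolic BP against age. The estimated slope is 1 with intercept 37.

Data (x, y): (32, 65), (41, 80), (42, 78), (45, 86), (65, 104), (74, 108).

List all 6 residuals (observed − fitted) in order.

-4, 2, -1, 4, 2, -3

x=32: ŷ = 37 + 32 = 69; e = 65 − 69 = -4
x=41: ŷ = 37 + 41 = 78; e = 80 − 78 = 2
x=42: ŷ = 37 + 42 = 79; e = 78 − 79 = -1
x=45: ŷ = 37 + 45 = 82; e = 86 − 82 = 4
x=65: ŷ = 37 + 65 = 102; e = 104 − 102 = 2
x=74: ŷ = 37 + 74 = 111; e = 108 − 111 = -3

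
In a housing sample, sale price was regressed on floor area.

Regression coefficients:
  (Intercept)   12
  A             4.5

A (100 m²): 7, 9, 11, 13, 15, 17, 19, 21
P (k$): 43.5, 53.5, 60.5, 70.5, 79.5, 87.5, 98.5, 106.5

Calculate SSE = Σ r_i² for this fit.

A=7: ŷ = 12 + 4.5·7 = 43.5; r = 43.5 − 43.5 = 0
A=9: ŷ = 12 + 4.5·9 = 52.5; r = 53.5 − 52.5 = 1
A=11: ŷ = 12 + 4.5·11 = 61.5; r = 60.5 − 61.5 = -1
A=13: ŷ = 12 + 4.5·13 = 70.5; r = 70.5 − 70.5 = 0
A=15: ŷ = 12 + 4.5·15 = 79.5; r = 79.5 − 79.5 = 0
A=17: ŷ = 12 + 4.5·17 = 88.5; r = 87.5 − 88.5 = -1
A=19: ŷ = 12 + 4.5·19 = 97.5; r = 98.5 − 97.5 = 1
A=21: ŷ = 12 + 4.5·21 = 106.5; r = 106.5 − 106.5 = 0
SSE = 0 + 1 + 1 + 0 + 0 + 1 + 1 + 0 = 4

SSE = 4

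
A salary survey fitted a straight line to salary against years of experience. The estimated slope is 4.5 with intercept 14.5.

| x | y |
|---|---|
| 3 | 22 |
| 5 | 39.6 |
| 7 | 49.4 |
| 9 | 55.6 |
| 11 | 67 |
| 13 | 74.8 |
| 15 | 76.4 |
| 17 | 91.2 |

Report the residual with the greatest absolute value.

x=3: ŷ = 14.5 + 4.5·3 = 28; e = 22 − 28 = -6
x=5: ŷ = 14.5 + 4.5·5 = 37; e = 39.6 − 37 = 2.6
x=7: ŷ = 14.5 + 4.5·7 = 46; e = 49.4 − 46 = 3.4
x=9: ŷ = 14.5 + 4.5·9 = 55; e = 55.6 − 55 = 0.6
x=11: ŷ = 14.5 + 4.5·11 = 64; e = 67 − 64 = 3
x=13: ŷ = 14.5 + 4.5·13 = 73; e = 74.8 − 73 = 1.8
x=15: ŷ = 14.5 + 4.5·15 = 82; e = 76.4 − 82 = -5.6
x=17: ŷ = 14.5 + 4.5·17 = 91; e = 91.2 − 91 = 0.2
Largest |e| is 6 at x = 3, residual -6.

e = -6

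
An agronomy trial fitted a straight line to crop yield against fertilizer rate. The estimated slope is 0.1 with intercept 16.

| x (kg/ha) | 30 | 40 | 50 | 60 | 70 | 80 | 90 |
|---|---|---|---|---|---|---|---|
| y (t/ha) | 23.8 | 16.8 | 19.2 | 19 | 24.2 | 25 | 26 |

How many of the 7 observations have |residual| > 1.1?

5

x=30: ŷ = 16 + 0.1·30 = 19; r = 23.8 − 19 = 4.8
x=40: ŷ = 16 + 0.1·40 = 20; r = 16.8 − 20 = -3.2
x=50: ŷ = 16 + 0.1·50 = 21; r = 19.2 − 21 = -1.8
x=60: ŷ = 16 + 0.1·60 = 22; r = 19 − 22 = -3
x=70: ŷ = 16 + 0.1·70 = 23; r = 24.2 − 23 = 1.2
x=80: ŷ = 16 + 0.1·80 = 24; r = 25 − 24 = 1
x=90: ŷ = 16 + 0.1·90 = 25; r = 26 − 25 = 1
|r| > 1.1: x=30 (|r|=4.8), x=40 (|r|=3.2), x=50 (|r|=1.8), x=60 (|r|=3), x=70 (|r|=1.2) → 5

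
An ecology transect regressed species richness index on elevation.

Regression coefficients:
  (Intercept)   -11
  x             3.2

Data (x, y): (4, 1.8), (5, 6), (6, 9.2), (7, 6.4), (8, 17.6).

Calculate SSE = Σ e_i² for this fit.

x=4: ŷ = -11 + 3.2·4 = 1.8; e = 1.8 − 1.8 = 0
x=5: ŷ = -11 + 3.2·5 = 5; e = 6 − 5 = 1
x=6: ŷ = -11 + 3.2·6 = 8.2; e = 9.2 − 8.2 = 1
x=7: ŷ = -11 + 3.2·7 = 11.4; e = 6.4 − 11.4 = -5
x=8: ŷ = -11 + 3.2·8 = 14.6; e = 17.6 − 14.6 = 3
SSE = 0 + 1 + 1 + 25 + 9 = 36

SSE = 36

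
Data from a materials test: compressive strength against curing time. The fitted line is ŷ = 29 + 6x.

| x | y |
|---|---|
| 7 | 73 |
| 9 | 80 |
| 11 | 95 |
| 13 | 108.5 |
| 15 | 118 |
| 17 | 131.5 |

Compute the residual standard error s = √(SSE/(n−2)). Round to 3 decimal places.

x=7: ŷ = 29 + 6·7 = 71; r = 73 − 71 = 2
x=9: ŷ = 29 + 6·9 = 83; r = 80 − 83 = -3
x=11: ŷ = 29 + 6·11 = 95; r = 95 − 95 = 0
x=13: ŷ = 29 + 6·13 = 107; r = 108.5 − 107 = 1.5
x=15: ŷ = 29 + 6·15 = 119; r = 118 − 119 = -1
x=17: ŷ = 29 + 6·17 = 131; r = 131.5 − 131 = 0.5
SSE = 4 + 9 + 0 + 2.25 + 1 + 0.25 = 16.5
s = √(16.5/4) = √4.125 ≈ 2.031

s = 2.031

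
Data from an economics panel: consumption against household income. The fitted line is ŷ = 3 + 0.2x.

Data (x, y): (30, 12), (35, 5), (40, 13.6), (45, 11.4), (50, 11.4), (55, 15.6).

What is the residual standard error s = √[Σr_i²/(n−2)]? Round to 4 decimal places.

x=30: ŷ = 3 + 0.2·30 = 9; r = 12 − 9 = 3
x=35: ŷ = 3 + 0.2·35 = 10; r = 5 − 10 = -5
x=40: ŷ = 3 + 0.2·40 = 11; r = 13.6 − 11 = 2.6
x=45: ŷ = 3 + 0.2·45 = 12; r = 11.4 − 12 = -0.6
x=50: ŷ = 3 + 0.2·50 = 13; r = 11.4 − 13 = -1.6
x=55: ŷ = 3 + 0.2·55 = 14; r = 15.6 − 14 = 1.6
SSE = 9 + 25 + 6.76 + 0.36 + 2.56 + 2.56 = 46.24
s = √(46.24/4) = √11.56 ≈ 3.4000

s = 3.4000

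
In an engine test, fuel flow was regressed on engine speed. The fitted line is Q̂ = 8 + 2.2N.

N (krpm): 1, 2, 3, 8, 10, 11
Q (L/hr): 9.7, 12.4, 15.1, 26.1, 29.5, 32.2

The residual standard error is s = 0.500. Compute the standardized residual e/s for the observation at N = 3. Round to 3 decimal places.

1.000

Q̂ = 8 + 2.2·3 = 14.6
e = 15.1 − 14.6 = 0.5
e/s = 0.5 / 0.500 = 1.000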